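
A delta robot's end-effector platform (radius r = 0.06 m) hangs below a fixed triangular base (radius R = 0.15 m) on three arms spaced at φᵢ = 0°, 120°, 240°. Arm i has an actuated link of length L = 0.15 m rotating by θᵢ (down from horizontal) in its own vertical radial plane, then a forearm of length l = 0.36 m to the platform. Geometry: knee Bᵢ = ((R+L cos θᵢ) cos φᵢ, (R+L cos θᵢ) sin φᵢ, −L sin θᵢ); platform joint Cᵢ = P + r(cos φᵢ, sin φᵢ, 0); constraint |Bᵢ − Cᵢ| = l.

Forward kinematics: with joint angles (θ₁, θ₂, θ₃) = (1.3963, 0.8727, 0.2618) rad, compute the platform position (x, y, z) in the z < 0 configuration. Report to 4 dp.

(-0.1510, -0.0802, -0.3754)

arm 1 at φ=0.0°: e+L cos θ1 = 0.1160;  O1 = (0.1160, 0.0000, -0.1477)
arm 2 at φ=120.0°: e+L cos θ2 = 0.1864;  O2 = (-0.0932, 0.1614, -0.1149)
φ3=240.0°: virtual centre (-0.1174, -0.2034, -0.0388), radius l
subtract pairs → two planes through P
[-0.4185 0.3229 0.0656]·P = 0.0127;  [-0.4670 -0.4068 0.2178]·P = 0.0214
det = 0.3210;  x = -0.0376+0.3022z,  y = -0.0095+0.1885z
sphere 1 gives Az²+Bz+C=0 with A=1.1268, B=0.1990, C=-0.0841;  B²−4AC=0.4187;  roots -0.3754, 0.1988;  negative root z = -0.3754
x = -0.1510, y = -0.0802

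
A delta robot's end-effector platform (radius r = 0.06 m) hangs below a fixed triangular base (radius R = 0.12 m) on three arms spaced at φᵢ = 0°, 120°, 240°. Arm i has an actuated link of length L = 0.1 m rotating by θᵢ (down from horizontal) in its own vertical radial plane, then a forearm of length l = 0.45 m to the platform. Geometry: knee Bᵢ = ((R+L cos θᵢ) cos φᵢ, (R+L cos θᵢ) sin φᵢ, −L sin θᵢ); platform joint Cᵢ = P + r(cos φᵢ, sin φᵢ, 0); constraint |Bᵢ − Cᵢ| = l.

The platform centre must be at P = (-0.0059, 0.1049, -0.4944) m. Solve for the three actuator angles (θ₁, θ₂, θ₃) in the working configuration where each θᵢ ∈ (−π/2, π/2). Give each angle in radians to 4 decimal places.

arm 1 (φ=0.0°): x'=-0.0059, y'=0.1049
  A cos θ + B sin θ = C:  0.0659·cos θ + -0.4944·sin θ = -0.3364
  γ=atan2(-0.4944,0.0659)=-1.4383;  ψ=arccos(-0.6744)=2.3110;  θ1=γ+ψ≈0.8727
rotate P by −φ2: (0.0938, -0.0473, -0.4944)
  A cos θ + B sin θ = C:  -0.0338·cos θ + -0.4944·sin θ = -0.2766
  γ=atan2(-0.4944,-0.0338)=-1.6390;  ψ=arccos(-0.5581)=2.1629;  θ2=γ+ψ≈0.5239
rotate P by −φ3: (-0.0879, -0.0576, -0.4944)
  A cos θ + B sin θ = C:  0.1479·cos θ + -0.4944·sin θ = -0.3856
  √(A²+B²)=0.5160;  θ3 = -1.2801+2.4146 ≈ 1.1345

θ₁ = 0.8727, θ₂ = 0.5239, θ₃ = 1.1345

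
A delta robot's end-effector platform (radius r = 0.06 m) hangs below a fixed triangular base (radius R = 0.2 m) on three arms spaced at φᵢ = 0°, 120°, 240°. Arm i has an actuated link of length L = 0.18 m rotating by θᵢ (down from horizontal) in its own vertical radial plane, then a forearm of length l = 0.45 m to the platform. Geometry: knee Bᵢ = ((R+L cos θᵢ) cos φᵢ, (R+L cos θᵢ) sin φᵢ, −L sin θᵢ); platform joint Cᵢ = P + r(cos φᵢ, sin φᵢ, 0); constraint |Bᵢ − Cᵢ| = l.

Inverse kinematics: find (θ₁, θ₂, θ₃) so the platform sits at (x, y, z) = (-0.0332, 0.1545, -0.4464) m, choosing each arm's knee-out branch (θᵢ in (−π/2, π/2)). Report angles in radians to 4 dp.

θ₁ = 0.8728, θ₂ = 0.1748, θ₃ = 1.1348

φ1=0.0° → target in arm frame (-0.0332, 0.1545)
  e−x'=0.1732;  (l²−L²−(e−x')²−y'²−z²)/2L = -0.2307
  γ=atan2(-0.4464,0.1732)=-1.2007;  ψ=arccos(-0.4817)=2.0734;  θ1=γ+ψ≈0.8728
rotate P by −φ2: (0.1504, -0.0485, -0.4464)
  A=-0.0104, B=-0.4464, C=(l²−L²−A²−y'²−z²)/(2L)=-0.0879
  γ=atan2(-0.4464,-0.0104)=-1.5941;  ψ=arccos(-0.1968)=1.7689;  θ2=γ+ψ≈0.1748
rotate P by −φ3: (-0.1172, -0.1060, -0.4464)
  A=0.2572, B=-0.4464, C=(l²−L²−A²−y'²−z²)/(2L)=-0.2960
  θ3 = atan2(B,A) + arccos(C/0.5152) = 1.1348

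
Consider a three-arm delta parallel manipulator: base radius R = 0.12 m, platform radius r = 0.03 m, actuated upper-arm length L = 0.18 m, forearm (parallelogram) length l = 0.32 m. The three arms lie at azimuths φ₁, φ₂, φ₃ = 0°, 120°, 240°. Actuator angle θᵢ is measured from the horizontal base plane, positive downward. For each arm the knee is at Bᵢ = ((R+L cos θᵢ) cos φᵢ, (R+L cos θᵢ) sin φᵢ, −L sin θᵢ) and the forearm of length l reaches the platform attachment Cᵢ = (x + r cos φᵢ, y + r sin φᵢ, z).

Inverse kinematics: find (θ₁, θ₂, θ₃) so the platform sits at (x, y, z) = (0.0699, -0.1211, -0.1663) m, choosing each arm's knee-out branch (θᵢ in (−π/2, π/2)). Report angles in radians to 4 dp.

θ₁ = -0.3491, θ₂ = 1.0472, θ₃ = -0.3493

rotate P by −φ1: (0.0699, -0.1211, -0.1663)
  A cos θ + B sin θ = C:  0.0201·cos θ + -0.1663·sin θ = 0.0758
  γ=atan2(-0.1663,0.0201)=-1.4505;  ψ=arccos(0.4523)=1.1015;  θ1=γ+ψ≈-0.3491
rotate P by −φ2: (-0.1398, 0.0000, -0.1663)
  e−x'=0.2298;  (l²−L²−(e−x')²−y'²−z²)/2L = -0.0291
  γ=atan2(-0.1663,0.2298)=-0.6264;  ψ=arccos(-0.1026)=1.6736;  θ2=γ+ψ≈1.0472
φ3=240.0° → target in arm frame (0.0699, 0.1211)
  e−x'=0.0201;  (l²−L²−(e−x')²−y'²−z²)/2L = 0.0758
  θ3 = atan2(B,A) + arccos(C/0.1675) = -0.3493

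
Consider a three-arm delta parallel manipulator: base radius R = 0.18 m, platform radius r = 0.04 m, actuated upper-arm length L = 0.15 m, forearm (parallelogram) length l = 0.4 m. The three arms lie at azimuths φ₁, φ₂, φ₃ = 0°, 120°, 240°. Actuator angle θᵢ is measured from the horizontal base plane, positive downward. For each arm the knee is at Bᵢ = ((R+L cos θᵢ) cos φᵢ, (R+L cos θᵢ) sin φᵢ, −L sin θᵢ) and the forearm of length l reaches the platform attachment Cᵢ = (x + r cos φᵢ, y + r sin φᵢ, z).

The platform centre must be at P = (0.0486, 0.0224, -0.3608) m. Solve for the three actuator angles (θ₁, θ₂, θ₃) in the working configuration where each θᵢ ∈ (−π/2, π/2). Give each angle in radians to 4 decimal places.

θ₁ = 0.2618, θ₂ = 0.5239, θ₃ = 0.6983

arm 1 (φ=0.0°): x'=0.0486, y'=0.0224
  A cos θ + B sin θ = C:  0.0914·cos θ + -0.3608·sin θ = -0.0051
  √(A²+B²)=0.3722;  θ1 = -1.3227+1.5845 ≈ 0.2618
rotate P by −φ2: (-0.0049, -0.0533, -0.3608)
  e−x'=0.1449;  (l²−L²−(e−x')²−y'²−z²)/2L = -0.0550
  θ2 = atan2(B,A) + arccos(C/0.3888) = 0.5239
rotate P by −φ3: (-0.0437, 0.0309, -0.3608)
  A cos θ + B sin θ = C:  0.1837·cos θ + -0.3608·sin θ = -0.0913
  γ=atan2(-0.3608,0.1837)=-1.0999;  ψ=arccos(-0.2254)=1.7981;  θ3=γ+ψ≈0.6983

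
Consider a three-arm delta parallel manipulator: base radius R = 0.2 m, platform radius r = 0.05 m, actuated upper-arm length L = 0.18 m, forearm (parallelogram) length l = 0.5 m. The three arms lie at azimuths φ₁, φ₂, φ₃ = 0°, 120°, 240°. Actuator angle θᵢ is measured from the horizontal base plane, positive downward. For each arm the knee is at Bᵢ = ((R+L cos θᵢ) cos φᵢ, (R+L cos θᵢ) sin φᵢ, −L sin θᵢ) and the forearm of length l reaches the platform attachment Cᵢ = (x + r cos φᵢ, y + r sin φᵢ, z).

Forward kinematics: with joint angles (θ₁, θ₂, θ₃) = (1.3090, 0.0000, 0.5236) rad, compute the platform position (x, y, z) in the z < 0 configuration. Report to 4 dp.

(-0.2125, 0.0757, -0.4512)

centre 1 = (0.1966·cos0.0°, 0.1966·sin0.0°, -0.1739) = (0.1966, 0.0000, -0.1739)
φ2=120.0°: virtual centre (-0.1650, 0.2858, 0.0000), radius l
φ3=240.0°: virtual centre (-0.1529, -0.2649, -0.0900), radius l
subtract pairs → two planes through P
linear system: -0.7232x+0.5716y = 0.0400−0.3477z; -0.6991x+-0.5298y = 0.0328−0.1677z
det = 0.7827;  x = -0.0510+0.3579z,  y = 0.0055+-0.1556z
into |P−centre ₁|² = l²: 1.1523z² + 0.1688z + -0.1584 = 0;  Δ = 0.7587;  z = -0.4512 or 0.3047 → z<0 root = -0.4512
x = -0.2125, y = 0.0757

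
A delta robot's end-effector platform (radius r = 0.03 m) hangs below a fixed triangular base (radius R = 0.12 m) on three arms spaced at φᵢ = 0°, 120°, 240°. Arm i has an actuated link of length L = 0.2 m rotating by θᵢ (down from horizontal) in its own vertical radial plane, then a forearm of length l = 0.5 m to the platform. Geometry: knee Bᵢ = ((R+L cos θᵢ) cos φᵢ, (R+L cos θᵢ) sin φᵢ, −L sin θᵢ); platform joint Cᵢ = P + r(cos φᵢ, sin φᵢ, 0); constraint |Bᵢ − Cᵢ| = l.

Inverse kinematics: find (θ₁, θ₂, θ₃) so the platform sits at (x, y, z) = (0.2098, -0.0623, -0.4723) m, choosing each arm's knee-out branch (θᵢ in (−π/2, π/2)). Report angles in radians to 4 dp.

φ1=0.0° → target in arm frame (0.2098, -0.0623)
  A cos θ + B sin θ = C:  -0.1198·cos θ + -0.4723·sin θ = -0.0783
  γ=atan2(-0.4723,-0.1198)=-1.8192;  ψ=arccos(-0.1606)=1.7321;  θ1=γ+ψ≈-0.0871
arm 2 (φ=120.0°): x'=-0.1589, y'=-0.1505
  A cos θ + B sin θ = C:  0.2489·cos θ + -0.4723·sin θ = -0.2441
  √(A²+B²)=0.5338;  θ2 = -1.0859+2.0458 ≈ 0.9599
rotate P by −φ3: (-0.0509, 0.2128, -0.4723)
  A=0.1409, B=-0.4723, C=(l²−L²−A²−y'²−z²)/(2L)=-0.1956
  θ3 = atan2(B,A) + arccos(C/0.4929) = 0.6981

θ₁ = -0.0871, θ₂ = 0.9599, θ₃ = 0.6981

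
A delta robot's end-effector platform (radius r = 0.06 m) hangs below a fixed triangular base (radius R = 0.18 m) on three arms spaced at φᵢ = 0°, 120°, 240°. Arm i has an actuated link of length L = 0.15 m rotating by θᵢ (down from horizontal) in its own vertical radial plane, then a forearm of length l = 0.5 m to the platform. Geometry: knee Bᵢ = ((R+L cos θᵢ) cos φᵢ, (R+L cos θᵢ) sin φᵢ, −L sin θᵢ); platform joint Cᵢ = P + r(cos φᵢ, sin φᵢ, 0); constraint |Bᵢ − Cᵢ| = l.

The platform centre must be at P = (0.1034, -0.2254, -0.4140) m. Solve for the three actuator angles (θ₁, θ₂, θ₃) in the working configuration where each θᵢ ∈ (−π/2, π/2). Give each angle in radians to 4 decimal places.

θ₁ = -0.0003, θ₂ = 1.2216, θ₃ = -0.1747

arm 1 (φ=0.0°): x'=0.1034, y'=-0.2254
  A=0.0166, B=-0.4140, C=(l²−L²−A²−y'²−z²)/(2L)=0.0167
  √(A²+B²)=0.4143;  θ1 = -1.5307+1.5304 ≈ -0.0003
φ2=120.0° → target in arm frame (-0.2469, 0.0232)
  A cos θ + B sin θ = C:  0.3669·cos θ + -0.4140·sin θ = -0.2635
  γ=atan2(-0.4140,0.3669)=-0.8456;  ψ=arccos(-0.4763)=2.0673;  θ2=γ+ψ≈1.2216
arm 3 (φ=240.0°): x'=0.1435, y'=0.2022
  e−x'=-0.0235;  (l²−L²−(e−x')²−y'²−z²)/2L = 0.0488
  √(A²+B²)=0.4147;  θ3 = -1.6275+1.4528 ≈ -0.1747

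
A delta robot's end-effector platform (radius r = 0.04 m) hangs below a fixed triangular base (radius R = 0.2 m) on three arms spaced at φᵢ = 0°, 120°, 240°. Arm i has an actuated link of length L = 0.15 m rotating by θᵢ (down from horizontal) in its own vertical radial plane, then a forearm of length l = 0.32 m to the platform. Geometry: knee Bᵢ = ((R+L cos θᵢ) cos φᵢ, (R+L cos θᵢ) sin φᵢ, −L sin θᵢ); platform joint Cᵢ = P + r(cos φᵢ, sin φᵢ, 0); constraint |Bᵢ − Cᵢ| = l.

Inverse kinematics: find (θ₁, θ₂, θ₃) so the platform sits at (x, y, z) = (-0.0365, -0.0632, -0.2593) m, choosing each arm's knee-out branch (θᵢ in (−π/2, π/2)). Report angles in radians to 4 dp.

θ₁ = 0.9603, θ₂ = 0.9602, θ₃ = 0.2617

φ1=0.0° → target in arm frame (-0.0365, -0.0632)
  e−x'=0.1965;  (l²−L²−(e−x')²−y'²−z²)/2L = -0.0998
  γ=atan2(-0.2593,0.1965)=-0.9223;  ψ=arccos(-0.3068)=1.8826;  θ1=γ+ψ≈0.9603
rotate P by −φ2: (-0.0365, 0.0632, -0.2593)
  A cos θ + B sin θ = C:  0.1965·cos θ + -0.2593·sin θ = -0.0998
  γ=atan2(-0.2593,0.1965)=-0.9224;  ψ=arccos(-0.3067)=1.8826;  θ2=γ+ψ≈0.9602
rotate P by −φ3: (0.0730, 0.0000, -0.2593)
  A cos θ + B sin θ = C:  0.0870·cos θ + -0.2593·sin θ = 0.0170
  γ=atan2(-0.2593,0.0870)=-1.2470;  ψ=arccos(0.0621)=1.5087;  θ3=γ+ψ≈0.2617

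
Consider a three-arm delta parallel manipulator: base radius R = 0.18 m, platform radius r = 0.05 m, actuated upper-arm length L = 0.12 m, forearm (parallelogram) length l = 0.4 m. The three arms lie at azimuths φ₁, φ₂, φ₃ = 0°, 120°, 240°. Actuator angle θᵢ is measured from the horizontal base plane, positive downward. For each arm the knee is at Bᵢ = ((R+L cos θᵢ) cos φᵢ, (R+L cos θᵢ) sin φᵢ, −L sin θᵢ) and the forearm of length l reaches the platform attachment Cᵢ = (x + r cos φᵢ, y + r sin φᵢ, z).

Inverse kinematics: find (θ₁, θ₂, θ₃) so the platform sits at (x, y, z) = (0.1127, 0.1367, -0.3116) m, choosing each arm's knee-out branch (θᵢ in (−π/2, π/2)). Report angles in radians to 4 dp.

θ₁ = -0.3496, θ₂ = -0.0005, θ₃ = 1.2212

arm 1 (φ=0.0°): x'=0.1127, y'=0.1367
  A=0.0173, B=-0.3116, C=(l²−L²−A²−y'²−z²)/(2L)=0.1230
  θ1 = atan2(B,A) + arccos(C/0.3121) = -0.3496
rotate P by −φ2: (0.0620, -0.1660, -0.3116)
  e−x'=0.0680;  (l²−L²−(e−x')²−y'²−z²)/2L = 0.0681
  θ2 = atan2(B,A) + arccos(C/0.3189) = -0.0005
arm 3 (φ=240.0°): x'=-0.1747, y'=0.0293
  e−x'=0.3047;  (l²−L²−(e−x')²−y'²−z²)/2L = -0.1884
  γ=atan2(-0.3116,0.3047)=-0.7965;  ψ=arccos(-0.4322)=2.0178;  θ3=γ+ψ≈1.2212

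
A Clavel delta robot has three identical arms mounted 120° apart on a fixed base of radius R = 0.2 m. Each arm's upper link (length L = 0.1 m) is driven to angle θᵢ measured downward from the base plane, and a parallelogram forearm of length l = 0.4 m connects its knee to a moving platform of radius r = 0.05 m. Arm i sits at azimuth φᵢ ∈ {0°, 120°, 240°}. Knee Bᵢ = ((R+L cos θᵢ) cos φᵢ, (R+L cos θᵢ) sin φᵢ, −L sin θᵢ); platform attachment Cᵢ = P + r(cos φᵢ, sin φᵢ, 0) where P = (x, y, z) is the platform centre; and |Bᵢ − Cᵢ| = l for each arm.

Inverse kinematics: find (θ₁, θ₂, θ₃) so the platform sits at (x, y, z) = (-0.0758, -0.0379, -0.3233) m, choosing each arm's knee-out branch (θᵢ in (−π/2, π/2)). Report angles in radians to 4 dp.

rotate P by −φ1: (-0.0758, -0.0379, -0.3233)
  e−x'=0.2258;  (l²−L²−(e−x')²−y'²−z²)/2L = -0.0347
  θ1 = atan2(B,A) + arccos(C/0.3943) = 0.6978
φ2=120.0° → target in arm frame (0.0051, 0.0846)
  A=0.1449, B=-0.3233, C=(l²−L²−A²−y'²−z²)/(2L)=0.0866
  γ=atan2(-0.3233,0.1449)=-1.1494;  ψ=arccos(0.2444)=1.3239;  θ2=γ+ψ≈0.1745
arm 3 (φ=240.0°): x'=0.0707, y'=-0.0467
  A=0.0793, B=-0.3233, C=(l²−L²−A²−y'²−z²)/(2L)=0.1851
  √(A²+B²)=0.3329;  θ3 = -1.3303+0.9813 ≈ -0.3490

θ₁ = 0.6978, θ₂ = 0.1745, θ₃ = -0.3490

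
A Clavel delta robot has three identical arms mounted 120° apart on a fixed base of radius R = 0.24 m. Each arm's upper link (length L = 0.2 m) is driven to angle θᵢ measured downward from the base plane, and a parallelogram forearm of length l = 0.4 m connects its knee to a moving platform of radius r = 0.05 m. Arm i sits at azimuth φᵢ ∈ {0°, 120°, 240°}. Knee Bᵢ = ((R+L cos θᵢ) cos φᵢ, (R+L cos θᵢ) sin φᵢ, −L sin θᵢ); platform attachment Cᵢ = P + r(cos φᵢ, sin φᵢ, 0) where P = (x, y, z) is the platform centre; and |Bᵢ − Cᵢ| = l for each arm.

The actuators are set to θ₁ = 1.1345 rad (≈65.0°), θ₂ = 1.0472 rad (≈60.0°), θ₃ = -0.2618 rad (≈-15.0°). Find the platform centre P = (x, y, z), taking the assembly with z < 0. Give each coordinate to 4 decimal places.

(-0.0907, -0.1308, -0.2790)

φ1=0.0°: virtual centre (0.2745, 0.0000, -0.1813), radius l
φ2=120.0°: virtual centre (-0.1450, 0.2511, -0.1732), radius l
arm 3 at φ=240.0°: e+L cos θ3 = 0.3832;  centre 3 = (-0.1916, -0.3318, 0.0518)
eliminate P² terms by subtracting sphere 1 from 2 and 3
linear system: -0.8390x+0.5023y = 0.0059−0.0161z; -0.9322x+-0.6637y = 0.0413−0.4661z
det = 1.0251;  x = -0.0240+0.2388z,  y = -0.0284+0.3668z
sphere 1 gives Az²+Bz+C=0 with A=1.1916, B=0.1991, C=-0.0372;  B²−4AC=0.2169;  roots -0.2790, 0.1119;  negative root z = -0.2790
x = -0.0907, y = -0.1308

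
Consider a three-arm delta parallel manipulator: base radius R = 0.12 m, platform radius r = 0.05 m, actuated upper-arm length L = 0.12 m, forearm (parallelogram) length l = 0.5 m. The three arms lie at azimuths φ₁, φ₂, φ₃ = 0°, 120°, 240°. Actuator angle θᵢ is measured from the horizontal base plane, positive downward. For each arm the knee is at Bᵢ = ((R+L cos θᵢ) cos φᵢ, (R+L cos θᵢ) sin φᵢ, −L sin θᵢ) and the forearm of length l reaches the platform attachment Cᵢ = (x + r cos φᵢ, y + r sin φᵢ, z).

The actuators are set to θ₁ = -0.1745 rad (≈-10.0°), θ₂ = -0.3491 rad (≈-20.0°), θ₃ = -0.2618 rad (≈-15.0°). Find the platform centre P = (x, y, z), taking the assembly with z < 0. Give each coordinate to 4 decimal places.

φ1=0.0°: virtual centre (0.1882, 0.0000, 0.0208), radius l
arm 2 at φ=120.0°: ρ2 = 0.1828;  O2 = (-0.0914, 0.1583, 0.0410)
φ3=240.0°: virtual centre (-0.0930, -0.1610, 0.0311), radius l
eliminate P² terms by subtracting sphere 1 from 2 and 3
[-0.5591 0.3166 0.0404]·P = -0.0008;  [-0.5623 -0.3220 0.0204]·P = -0.0003
det = 0.3580;  x = 0.0010+0.0544z,  y = -0.0007+-0.0316z
sphere 1 gives Az²+Bz+C=0 with A=1.0040, B=-0.0620, C=-0.2145;  B²−4AC=0.8653;  roots -0.4324, 0.4942;  negative root z = -0.4324
x = -0.0226, y = 0.0129

(-0.0226, 0.0129, -0.4324)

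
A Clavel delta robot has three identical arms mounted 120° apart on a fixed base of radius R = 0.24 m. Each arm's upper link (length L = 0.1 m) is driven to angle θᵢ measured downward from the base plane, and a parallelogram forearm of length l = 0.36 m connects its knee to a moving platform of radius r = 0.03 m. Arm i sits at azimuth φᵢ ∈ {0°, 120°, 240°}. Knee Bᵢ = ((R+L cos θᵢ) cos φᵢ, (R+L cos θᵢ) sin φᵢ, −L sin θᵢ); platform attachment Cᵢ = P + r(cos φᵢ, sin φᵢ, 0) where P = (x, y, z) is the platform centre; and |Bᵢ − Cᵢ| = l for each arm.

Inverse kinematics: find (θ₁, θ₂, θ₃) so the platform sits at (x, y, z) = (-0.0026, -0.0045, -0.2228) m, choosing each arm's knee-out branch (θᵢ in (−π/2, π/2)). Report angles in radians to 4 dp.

θ₁ = 0.3486, θ₂ = 0.3486, θ₃ = 0.2621

arm 1 (φ=0.0°): x'=-0.0026, y'=-0.0045
  A=0.2126, B=-0.2228, C=(l²−L²−A²−y'²−z²)/(2L)=0.1237
  γ=atan2(-0.2228,0.2126)=-0.8088;  ψ=arccos(0.4017)=1.1574;  θ1=γ+ψ≈0.3486
arm 2 (φ=120.0°): x'=-0.0026, y'=0.0045
  e−x'=0.2126;  (l²−L²−(e−x')²−y'²−z²)/2L = 0.1237
  γ=atan2(-0.2228,0.2126)=-0.8088;  ψ=arccos(0.4017)=1.1574;  θ2=γ+ψ≈0.3486
arm 3 (φ=240.0°): x'=0.0052, y'=0.0000
  A cos θ + B sin θ = C:  0.2048·cos θ + -0.2228·sin θ = 0.1401
  θ3 = atan2(B,A) + arccos(C/0.3026) = 0.2621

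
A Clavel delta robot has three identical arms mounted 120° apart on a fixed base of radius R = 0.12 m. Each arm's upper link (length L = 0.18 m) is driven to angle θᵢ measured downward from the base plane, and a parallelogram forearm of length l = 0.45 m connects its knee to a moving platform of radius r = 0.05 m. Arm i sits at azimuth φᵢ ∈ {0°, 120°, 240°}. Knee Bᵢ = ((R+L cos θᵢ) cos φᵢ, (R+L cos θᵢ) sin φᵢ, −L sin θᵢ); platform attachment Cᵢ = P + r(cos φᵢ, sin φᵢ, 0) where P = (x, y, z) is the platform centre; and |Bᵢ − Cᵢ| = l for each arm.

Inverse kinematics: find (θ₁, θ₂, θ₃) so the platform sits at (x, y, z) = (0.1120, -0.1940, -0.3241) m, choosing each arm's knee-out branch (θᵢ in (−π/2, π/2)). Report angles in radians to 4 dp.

θ₁ = -0.3487, θ₂ = 0.8729, θ₃ = -0.3488

rotate P by −φ1: (0.1120, -0.1940, -0.3241)
  A cos θ + B sin θ = C:  -0.0420·cos θ + -0.3241·sin θ = 0.0713
  γ=atan2(-0.3241,-0.0420)=-1.6997;  ψ=arccos(0.2181)=1.3509;  θ1=γ+ψ≈-0.3487
arm 2 (φ=120.0°): x'=-0.2240, y'=0.0000
  A=0.2940, B=-0.3241, C=(l²−L²−A²−y'²−z²)/(2L)=-0.0594
  √(A²+B²)=0.4376;  θ2 = -0.8340+1.7069 ≈ 0.8729
φ3=240.0° → target in arm frame (0.1120, 0.1940)
  e−x'=-0.0420;  (l²−L²−(e−x')²−y'²−z²)/2L = 0.0713
  θ3 = atan2(B,A) + arccos(C/0.3268) = -0.3488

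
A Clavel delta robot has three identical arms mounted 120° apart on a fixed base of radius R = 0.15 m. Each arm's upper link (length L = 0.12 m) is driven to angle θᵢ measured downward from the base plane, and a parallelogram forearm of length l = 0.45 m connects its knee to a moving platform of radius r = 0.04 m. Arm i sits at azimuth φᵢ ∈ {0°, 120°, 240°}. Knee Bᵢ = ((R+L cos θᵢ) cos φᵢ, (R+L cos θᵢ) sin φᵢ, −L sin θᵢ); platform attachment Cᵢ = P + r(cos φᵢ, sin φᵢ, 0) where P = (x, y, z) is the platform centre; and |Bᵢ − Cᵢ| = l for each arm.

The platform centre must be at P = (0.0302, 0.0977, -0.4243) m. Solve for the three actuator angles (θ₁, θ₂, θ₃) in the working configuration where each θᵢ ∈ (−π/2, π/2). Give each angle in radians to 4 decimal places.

arm 1 (φ=0.0°): x'=0.0302, y'=0.0977
  e−x'=0.0798;  (l²−L²−(e−x')²−y'²−z²)/2L = -0.0327
  √(A²+B²)=0.4317;  θ1 = -1.3849+1.6466 ≈ 0.2617
φ2=120.0° → target in arm frame (0.0695, -0.0750)
  A=0.0405, B=-0.4243, C=(l²−L²−A²−y'²−z²)/(2L)=0.0034
  θ2 = atan2(B,A) + arccos(C/0.4262) = 0.0873
arm 3 (φ=240.0°): x'=-0.0997, y'=-0.0227
  A=0.2097, B=-0.4243, C=(l²−L²−A²−y'²−z²)/(2L)=-0.1518
  θ3 = atan2(B,A) + arccos(C/0.4733) = 0.7855

θ₁ = 0.2617, θ₂ = 0.0873, θ₃ = 0.7855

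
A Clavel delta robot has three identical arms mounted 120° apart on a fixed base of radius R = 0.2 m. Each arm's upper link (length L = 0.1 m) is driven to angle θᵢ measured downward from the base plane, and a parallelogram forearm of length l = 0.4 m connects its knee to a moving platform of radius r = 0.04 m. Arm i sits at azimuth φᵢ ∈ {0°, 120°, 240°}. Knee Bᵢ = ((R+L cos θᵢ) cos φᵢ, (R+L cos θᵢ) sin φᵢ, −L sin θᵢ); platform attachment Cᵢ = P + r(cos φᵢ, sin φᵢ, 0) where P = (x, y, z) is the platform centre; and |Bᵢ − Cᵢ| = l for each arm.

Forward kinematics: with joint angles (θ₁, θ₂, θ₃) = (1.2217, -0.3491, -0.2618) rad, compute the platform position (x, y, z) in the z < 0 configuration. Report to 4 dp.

(-0.1470, 0.0052, -0.3027)

arm 1 at φ=0.0°: (R−r)+L cos θ1 = 0.1942;  O1 = (0.1942, 0.0000, -0.0940)
O2 = (0.2540·cos120.0°, 0.2540·sin120.0°, 0.0342) = (-0.1270, 0.2199, 0.0342)
O3 = (0.2566·cos240.0°, 0.2566·sin240.0°, 0.0259) = (-0.1283, -0.2222, 0.0259)
subtract pairs → two planes through P
plane₁₂: -0.6424x+0.4399y+0.2563z = 0.0191
det = 0.5692;  x = -0.0304+0.3854z,  y = -0.0009+-0.0200z
sphere 1 gives Az²+Bz+C=0 with A=1.1489, B=0.0149, C=-0.1007;  B²−4AC=0.4632;  roots -0.3027, 0.2897;  negative root z = -0.3027
x = -0.1470, y = 0.0052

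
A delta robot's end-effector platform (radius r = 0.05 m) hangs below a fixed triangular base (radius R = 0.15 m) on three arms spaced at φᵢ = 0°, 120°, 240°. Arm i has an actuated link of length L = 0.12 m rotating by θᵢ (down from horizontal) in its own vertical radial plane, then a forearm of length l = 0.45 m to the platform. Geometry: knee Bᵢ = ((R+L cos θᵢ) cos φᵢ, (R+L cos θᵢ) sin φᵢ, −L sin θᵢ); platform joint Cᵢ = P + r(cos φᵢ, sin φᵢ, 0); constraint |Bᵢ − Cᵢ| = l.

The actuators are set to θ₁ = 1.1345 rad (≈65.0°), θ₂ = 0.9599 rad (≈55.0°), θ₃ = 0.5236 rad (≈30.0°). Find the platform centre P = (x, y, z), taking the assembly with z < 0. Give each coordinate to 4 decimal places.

arm 1 at φ=0.0°: ρ1 = 0.1507;  centre 1 = (0.1507, 0.0000, -0.1088)
arm 2 at φ=120.0°: ρ2 = 0.1688;  centre 2 = (-0.0844, 0.1462, -0.0983)
arm 3 at φ=240.0°: ρ3 = 0.2039;  centre 3 = (-0.1020, -0.1766, -0.0600)
|centre ₂|²−|centre ₁|² = 0.0036;  |centre ₃|²−|centre ₁|² = 0.0106
[-0.4703 0.2924 0.0209]·P = 0.0036;  [-0.5053 -0.3532 0.0975]·P = 0.0106
det = 0.3139;  x = -0.0140+0.1144z,  y = -0.0101+0.1124z
into |P−centre ₁|² = l²: 1.0257z² + 0.1776z + -0.1634 = 0;  Δ = 0.7021;  z = -0.4950 or 0.3219 → z<0 root = -0.4950
x = -0.0706, y = -0.0658

(-0.0706, -0.0658, -0.4950)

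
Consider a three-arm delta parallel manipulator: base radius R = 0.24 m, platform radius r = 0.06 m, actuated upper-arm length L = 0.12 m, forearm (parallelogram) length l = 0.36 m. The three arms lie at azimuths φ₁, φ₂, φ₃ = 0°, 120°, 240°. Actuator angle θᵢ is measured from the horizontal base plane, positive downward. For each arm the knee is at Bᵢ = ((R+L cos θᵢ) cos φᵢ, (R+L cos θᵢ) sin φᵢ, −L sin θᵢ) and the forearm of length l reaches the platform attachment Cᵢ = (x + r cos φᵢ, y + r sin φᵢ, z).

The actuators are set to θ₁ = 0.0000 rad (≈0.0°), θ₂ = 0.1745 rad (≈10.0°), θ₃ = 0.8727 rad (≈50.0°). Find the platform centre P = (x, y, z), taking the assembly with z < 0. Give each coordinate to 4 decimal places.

(0.0430, 0.0536, -0.2463)

O1 = (0.3000·cos0.0°, 0.3000·sin0.0°, 0.0000) = (0.3000, 0.0000, 0.0000)
O2 = (0.2982·cos120.0°, 0.2982·sin120.0°, -0.0208) = (-0.1491, 0.2582, -0.0208)
arm 3 at φ=240.0°: ρ3 = 0.2571;  O3 = (-0.1286, -0.2227, -0.0919)
|O₂|²−|O₁|² = -0.0007;  |O₃|²−|O₁|² = -0.0154
plane₁₂: -0.8982x+0.5165y+-0.0417z = -0.0007
Cramer: x(z) = 0.0098-0.1347z;  y(z) = 0.0158-0.1536z
into |P−O₁|² = l²: 1.0417z² + 0.0733z + -0.0451 = 0;  Δ = 0.1935;  z = -0.2463 or 0.1759 → z<0 root = -0.2463
x = 0.0430, y = 0.0536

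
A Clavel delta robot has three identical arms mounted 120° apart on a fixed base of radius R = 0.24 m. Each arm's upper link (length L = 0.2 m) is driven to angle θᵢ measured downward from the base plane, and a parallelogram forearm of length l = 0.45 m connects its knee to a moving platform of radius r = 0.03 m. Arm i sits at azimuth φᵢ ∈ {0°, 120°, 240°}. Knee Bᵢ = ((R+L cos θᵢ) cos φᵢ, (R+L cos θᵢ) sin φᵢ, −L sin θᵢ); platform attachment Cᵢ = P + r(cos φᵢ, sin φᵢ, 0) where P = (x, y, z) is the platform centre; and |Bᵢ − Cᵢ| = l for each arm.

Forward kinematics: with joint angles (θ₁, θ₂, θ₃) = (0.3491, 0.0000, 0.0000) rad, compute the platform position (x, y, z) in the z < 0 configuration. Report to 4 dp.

φ1=0.0°: virtual centre (0.3979, 0.0000, -0.0684), radius l
S2 = (0.4100·cos120.0°, 0.4100·sin120.0°, 0.0000) = (-0.2050, 0.3551, 0.0000)
φ3=240.0°: virtual centre (-0.2050, -0.3551, 0.0000), radius l
subtract pairs → two planes through P
plane₁₂: -1.2059x+0.7101y+0.1368z = 0.0051
Cramer: x(z) = -0.0042+0.1135z;  y(z) = 0.0000-0.0000z
quadratic in z: (1.0129)z²+(0.0456)z+(-0.0361)=0, √Δ=0.3852 → z ∈ {-0.2126, 0.1676}; z = -0.2126 (taking z<0)
x = -0.0283, y = 0.0000

(-0.0283, 0.0000, -0.2126)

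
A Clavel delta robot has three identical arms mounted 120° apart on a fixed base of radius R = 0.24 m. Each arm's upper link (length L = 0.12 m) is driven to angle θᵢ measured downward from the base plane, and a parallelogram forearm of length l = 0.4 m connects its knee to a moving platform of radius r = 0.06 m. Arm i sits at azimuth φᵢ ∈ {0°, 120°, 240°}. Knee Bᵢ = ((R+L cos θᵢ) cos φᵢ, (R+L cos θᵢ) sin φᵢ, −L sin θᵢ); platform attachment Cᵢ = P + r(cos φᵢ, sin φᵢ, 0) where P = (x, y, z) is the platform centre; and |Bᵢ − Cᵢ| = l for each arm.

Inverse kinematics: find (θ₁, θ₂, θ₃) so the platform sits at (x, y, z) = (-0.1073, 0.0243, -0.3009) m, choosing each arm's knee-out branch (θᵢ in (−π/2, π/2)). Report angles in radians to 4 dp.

θ₁ = 1.0473, θ₂ = -0.1748, θ₃ = 0.1746

arm 1 (φ=0.0°): x'=-0.1073, y'=0.0243
  e−x'=0.2873;  (l²−L²−(e−x')²−y'²−z²)/2L = -0.1170
  γ=atan2(-0.3009,0.2873)=-0.8085;  ψ=arccos(-0.2812)=1.8558;  θ1=γ+ψ≈1.0473
arm 2 (φ=120.0°): x'=0.0747, y'=0.0808
  A=0.1053, B=-0.3009, C=(l²−L²−A²−y'²−z²)/(2L)=0.1560
  γ=atan2(-0.3009,0.1053)=-1.2341;  ψ=arccos(0.4894)=1.0594;  θ2=γ+ψ≈-0.1748
rotate P by −φ3: (0.0326, -0.1051, -0.3009)
  e−x'=0.1474;  (l²−L²−(e−x')²−y'²−z²)/2L = 0.0929
  γ=atan2(-0.3009,0.1474)=-1.1153;  ψ=arccos(0.2772)=1.2899;  θ3=γ+ψ≈0.1746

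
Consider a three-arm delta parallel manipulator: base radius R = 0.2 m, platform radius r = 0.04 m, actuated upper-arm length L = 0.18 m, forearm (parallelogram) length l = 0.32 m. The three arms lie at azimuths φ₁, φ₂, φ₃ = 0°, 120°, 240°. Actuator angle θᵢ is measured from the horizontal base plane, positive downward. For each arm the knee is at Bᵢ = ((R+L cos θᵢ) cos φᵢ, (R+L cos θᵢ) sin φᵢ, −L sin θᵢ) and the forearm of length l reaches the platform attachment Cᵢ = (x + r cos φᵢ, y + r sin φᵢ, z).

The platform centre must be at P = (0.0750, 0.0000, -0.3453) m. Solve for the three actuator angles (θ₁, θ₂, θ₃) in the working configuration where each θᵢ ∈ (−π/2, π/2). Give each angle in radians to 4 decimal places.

rotate P by −φ1: (0.0750, 0.0000, -0.3453)
  A=0.0850, B=-0.3453, C=(l²−L²−A²−y'²−z²)/(2L)=-0.1568
  √(A²+B²)=0.3556;  θ1 = -1.3294+2.0275 ≈ 0.6981
φ2=120.0° → target in arm frame (-0.0375, -0.0650)
  A=0.1975, B=-0.3453, C=(l²−L²−A²−y'²−z²)/(2L)=-0.2568
  γ=atan2(-0.3453,0.1975)=-1.0512;  ψ=arccos(-0.6456)=2.2726;  θ2=γ+ψ≈1.2214
φ3=240.0° → target in arm frame (-0.0375, 0.0650)
  A=0.1975, B=-0.3453, C=(l²−L²−A²−y'²−z²)/(2L)=-0.2568
  θ3 = atan2(B,A) + arccos(C/0.3978) = 1.2214

θ₁ = 0.6981, θ₂ = 1.2214, θ₃ = 1.2214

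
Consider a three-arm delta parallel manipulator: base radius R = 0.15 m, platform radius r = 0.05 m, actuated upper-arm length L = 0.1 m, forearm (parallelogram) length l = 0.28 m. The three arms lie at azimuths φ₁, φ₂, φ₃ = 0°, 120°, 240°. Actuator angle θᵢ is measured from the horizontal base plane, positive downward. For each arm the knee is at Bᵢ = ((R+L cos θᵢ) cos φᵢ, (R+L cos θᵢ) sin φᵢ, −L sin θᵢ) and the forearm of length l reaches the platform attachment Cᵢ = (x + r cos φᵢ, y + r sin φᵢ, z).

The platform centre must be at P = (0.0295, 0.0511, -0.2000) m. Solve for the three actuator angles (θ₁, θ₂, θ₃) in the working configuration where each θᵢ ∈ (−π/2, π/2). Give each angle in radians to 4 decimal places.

rotate P by −φ1: (0.0295, 0.0511, -0.2000)
  e−x'=0.0705;  (l²−L²−(e−x')²−y'²−z²)/2L = 0.1041
  √(A²+B²)=0.2121;  θ1 = -1.2319+1.0577 ≈ -0.1742
rotate P by −φ2: (0.0295, -0.0511, -0.2000)
  A=0.0705, B=-0.2000, C=(l²−L²−A²−y'²−z²)/(2L)=0.1041
  γ=atan2(-0.2000,0.0705)=-1.2319;  ψ=arccos(0.4909)=1.0577;  θ2=γ+ψ≈-0.1742
φ3=240.0° → target in arm frame (-0.0590, 0.0000)
  A cos θ + B sin θ = C:  0.1590·cos θ + -0.2000·sin θ = 0.0156
  θ3 = atan2(B,A) + arccos(C/0.2555) = 0.6106

θ₁ = -0.1742, θ₂ = -0.1742, θ₃ = 0.6106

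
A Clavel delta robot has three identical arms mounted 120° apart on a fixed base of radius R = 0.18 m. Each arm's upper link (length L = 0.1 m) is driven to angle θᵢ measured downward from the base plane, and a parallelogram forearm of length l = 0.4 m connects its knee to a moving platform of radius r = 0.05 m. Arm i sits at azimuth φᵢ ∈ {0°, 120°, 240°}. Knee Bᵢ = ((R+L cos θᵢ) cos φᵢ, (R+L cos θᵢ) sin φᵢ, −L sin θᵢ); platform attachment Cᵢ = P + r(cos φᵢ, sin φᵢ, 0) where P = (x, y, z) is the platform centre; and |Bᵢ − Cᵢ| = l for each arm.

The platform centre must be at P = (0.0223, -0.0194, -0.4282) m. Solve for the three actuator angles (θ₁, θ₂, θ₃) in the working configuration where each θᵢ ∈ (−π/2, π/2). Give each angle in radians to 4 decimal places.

θ₁ = 0.7855, θ₂ = 1.0476, θ₃ = 0.8732

arm 1 (φ=0.0°): x'=0.0223, y'=-0.0194
  e−x'=0.1077;  (l²−L²−(e−x')²−y'²−z²)/2L = -0.2267
  √(A²+B²)=0.4415;  θ1 = -1.3244+2.1099 ≈ 0.7855
φ2=120.0° → target in arm frame (-0.0280, -0.0096)
  A=0.1580, B=-0.4282, C=(l²−L²−A²−y'²−z²)/(2L)=-0.2920
  γ=atan2(-0.4282,0.1580)=-1.2174;  ψ=arccos(-0.6397)=2.2650;  θ2=γ+ψ≈1.0476
φ3=240.0° → target in arm frame (0.0057, 0.0290)
  A=0.1243, B=-0.4282, C=(l²−L²−A²−y'²−z²)/(2L)=-0.2483
  √(A²+B²)=0.4459;  θ3 = -1.2882+2.1614 ≈ 0.8732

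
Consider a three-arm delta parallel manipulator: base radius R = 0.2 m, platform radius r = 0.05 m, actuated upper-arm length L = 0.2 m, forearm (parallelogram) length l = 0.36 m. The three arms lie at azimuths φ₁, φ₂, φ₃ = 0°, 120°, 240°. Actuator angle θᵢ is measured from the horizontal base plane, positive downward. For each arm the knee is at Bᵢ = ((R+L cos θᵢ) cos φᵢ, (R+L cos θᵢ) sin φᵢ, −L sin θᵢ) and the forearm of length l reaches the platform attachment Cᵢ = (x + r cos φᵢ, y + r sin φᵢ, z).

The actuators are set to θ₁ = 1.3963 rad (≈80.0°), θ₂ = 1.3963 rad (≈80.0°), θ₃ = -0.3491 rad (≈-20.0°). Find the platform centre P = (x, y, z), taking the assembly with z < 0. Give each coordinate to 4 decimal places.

(-0.1106, -0.1916, -0.2722)

arm 1 at φ=0.0°: e+L cos θ1 = 0.1847;  centre 1 = (0.1847, 0.0000, -0.1970)
φ2=120.0°: virtual centre (-0.0924, 0.1600, -0.1970), radius l
arm 3 at φ=240.0°: e+L cos θ3 = 0.3379;  centre 3 = (-0.1690, -0.2927, 0.0684)
subtract pairs → two planes through P
linear system: -0.5542x+0.3199y = 0.0000−0.0000z; -0.7074x+-0.5853y = 0.0460−0.5307z
Cramer: x(z) = -0.0267+0.3084z;  y(z) = -0.0463+0.5341z
into |P−centre ₁|² = l²: 1.3803z² + 0.2141z + -0.0440 = 0;  Δ = 0.2886;  z = -0.2722 or 0.1170 → z<0 root = -0.2722
x = -0.1106, y = -0.1916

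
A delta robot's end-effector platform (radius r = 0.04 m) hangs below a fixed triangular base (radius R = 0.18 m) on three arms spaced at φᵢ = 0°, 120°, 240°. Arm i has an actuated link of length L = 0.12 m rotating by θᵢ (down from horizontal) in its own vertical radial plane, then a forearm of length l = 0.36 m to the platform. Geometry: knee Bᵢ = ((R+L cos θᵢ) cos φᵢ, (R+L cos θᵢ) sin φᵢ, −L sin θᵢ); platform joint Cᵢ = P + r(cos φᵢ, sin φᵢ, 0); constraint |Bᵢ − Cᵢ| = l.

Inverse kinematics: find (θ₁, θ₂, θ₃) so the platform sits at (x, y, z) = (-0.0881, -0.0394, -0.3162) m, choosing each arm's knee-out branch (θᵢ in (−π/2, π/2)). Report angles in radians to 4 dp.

φ1=0.0° → target in arm frame (-0.0881, -0.0394)
  A=0.2281, B=-0.3162, C=(l²−L²−A²−y'²−z²)/(2L)=-0.1599
  √(A²+B²)=0.3899;  θ1 = -0.9459+1.9932 ≈ 1.0474
arm 2 (φ=120.0°): x'=0.0099, y'=0.0960
  e−x'=0.1301;  (l²−L²−(e−x')²−y'²−z²)/2L = -0.0455
  γ=atan2(-0.3162,0.1301)=-1.1805;  ψ=arccos(-0.1330)=1.7042;  θ2=γ+ψ≈0.5237
rotate P by −φ3: (0.0782, -0.0566, -0.3162)
  e−x'=0.0618;  (l²−L²−(e−x')²−y'²−z²)/2L = 0.0341
  γ=atan2(-0.3162,0.0618)=-1.3777;  ψ=arccos(0.1059)=1.4647;  θ3=γ+ψ≈0.0870

θ₁ = 1.0474, θ₂ = 0.5237, θ₃ = 0.0870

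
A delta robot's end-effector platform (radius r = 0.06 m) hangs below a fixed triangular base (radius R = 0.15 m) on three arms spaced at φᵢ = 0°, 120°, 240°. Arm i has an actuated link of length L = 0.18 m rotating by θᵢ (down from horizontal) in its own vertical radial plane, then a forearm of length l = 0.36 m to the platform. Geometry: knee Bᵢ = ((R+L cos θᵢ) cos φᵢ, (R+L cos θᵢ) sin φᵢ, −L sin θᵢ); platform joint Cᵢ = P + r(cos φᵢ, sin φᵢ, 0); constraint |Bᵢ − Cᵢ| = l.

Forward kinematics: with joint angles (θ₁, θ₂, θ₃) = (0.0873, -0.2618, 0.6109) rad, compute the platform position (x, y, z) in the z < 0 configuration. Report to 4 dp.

arm 1 at φ=0.0°: (R−r)+L cos θ1 = 0.2693;  O1 = (0.2693, 0.0000, -0.0157)
φ2=120.0°: virtual centre (-0.1319, 0.2285, 0.0466), radius l
arm 3 at φ=240.0°: (R−r)+L cos θ3 = 0.2374;  O3 = (-0.1187, -0.2056, -0.1032)
eliminate P² terms by subtracting sphere 1 from 2 and 3
[-0.8025 0.4570 0.1246]·P = -0.0010;  [-0.7761 -0.4113 -0.1751]·P = -0.0057
det = 0.6847;  x = 0.0044+-0.0421z,  y = 0.0056+-0.3464z
quadratic in z: (1.1218)z²+(0.0498)z+(-0.0592)=0, √Δ=0.5176 → z ∈ {-0.2529, 0.2085}; z = -0.2529 (taking z<0)
x = 0.0151, y = 0.0932

(0.0151, 0.0932, -0.2529)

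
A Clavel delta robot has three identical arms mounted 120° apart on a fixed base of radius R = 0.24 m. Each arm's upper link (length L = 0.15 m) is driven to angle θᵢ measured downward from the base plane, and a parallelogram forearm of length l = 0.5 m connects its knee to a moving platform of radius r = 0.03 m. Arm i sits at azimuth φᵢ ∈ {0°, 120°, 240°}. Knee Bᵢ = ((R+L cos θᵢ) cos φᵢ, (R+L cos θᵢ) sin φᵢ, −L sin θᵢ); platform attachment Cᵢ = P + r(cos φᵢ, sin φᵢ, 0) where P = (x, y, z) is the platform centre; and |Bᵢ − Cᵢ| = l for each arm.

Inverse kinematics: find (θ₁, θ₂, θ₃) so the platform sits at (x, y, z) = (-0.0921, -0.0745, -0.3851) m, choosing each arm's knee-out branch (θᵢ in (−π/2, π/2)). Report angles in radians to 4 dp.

θ₁ = 0.7855, θ₂ = 0.4362, θ₃ = -0.3487

rotate P by −φ1: (-0.0921, -0.0745, -0.3851)
  A=0.3021, B=-0.3851, C=(l²−L²−A²−y'²−z²)/(2L)=-0.0587
  θ1 = atan2(B,A) + arccos(C/0.4895) = 0.7855
arm 2 (φ=120.0°): x'=-0.0185, y'=0.1170
  A cos θ + B sin θ = C:  0.2285·cos θ + -0.3851·sin θ = 0.0444
  θ2 = atan2(B,A) + arccos(C/0.4478) = 0.4362
rotate P by −φ3: (0.1106, -0.0425, -0.3851)
  A=0.0994, B=-0.3851, C=(l²−L²−A²−y'²−z²)/(2L)=0.2250
  θ3 = atan2(B,A) + arccos(C/0.3977) = -0.3487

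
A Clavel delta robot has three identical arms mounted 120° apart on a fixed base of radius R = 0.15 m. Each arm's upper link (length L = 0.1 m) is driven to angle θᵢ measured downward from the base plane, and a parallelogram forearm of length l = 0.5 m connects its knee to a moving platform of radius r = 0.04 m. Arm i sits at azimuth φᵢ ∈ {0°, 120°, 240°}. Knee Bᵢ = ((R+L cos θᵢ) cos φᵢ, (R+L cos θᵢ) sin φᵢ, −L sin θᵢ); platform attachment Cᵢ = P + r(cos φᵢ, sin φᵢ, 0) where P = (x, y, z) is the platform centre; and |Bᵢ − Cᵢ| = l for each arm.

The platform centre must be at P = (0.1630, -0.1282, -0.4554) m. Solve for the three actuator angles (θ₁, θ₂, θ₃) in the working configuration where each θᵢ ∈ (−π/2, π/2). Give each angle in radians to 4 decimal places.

φ1=0.0° → target in arm frame (0.1630, -0.1282)
  A=-0.0530, B=-0.4554, C=(l²−L²−A²−y'²−z²)/(2L)=0.0668
  γ=atan2(-0.4554,-0.0530)=-1.6867;  ψ=arccos(0.1458)=1.4245;  θ1=γ+ψ≈-0.2622
rotate P by −φ2: (-0.1925, -0.0771, -0.4554)
  A=0.3025, B=-0.4554, C=(l²−L²−A²−y'²−z²)/(2L)=-0.3242
  √(A²+B²)=0.5467;  θ2 = -0.9844+2.2057 ≈ 1.2212
rotate P by −φ3: (0.0295, 0.2053, -0.4554)
  A=0.0805, B=-0.4554, C=(l²−L²−A²−y'²−z²)/(2L)=-0.0800
  θ3 = atan2(B,A) + arccos(C/0.4625) = 0.3488

θ₁ = -0.2622, θ₂ = 1.2212, θ₃ = 0.3488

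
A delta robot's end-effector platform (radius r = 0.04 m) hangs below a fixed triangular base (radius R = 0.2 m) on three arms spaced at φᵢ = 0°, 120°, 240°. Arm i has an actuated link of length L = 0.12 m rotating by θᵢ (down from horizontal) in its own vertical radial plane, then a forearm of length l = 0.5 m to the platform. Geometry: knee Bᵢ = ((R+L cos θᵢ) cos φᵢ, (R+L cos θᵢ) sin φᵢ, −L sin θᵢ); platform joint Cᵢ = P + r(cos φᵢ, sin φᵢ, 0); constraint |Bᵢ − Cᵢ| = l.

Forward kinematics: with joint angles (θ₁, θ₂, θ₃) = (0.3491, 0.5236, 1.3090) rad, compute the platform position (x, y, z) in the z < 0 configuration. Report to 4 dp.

φ1=0.0°: virtual centre (0.2728, 0.0000, -0.0410), radius l
centre 2 = (0.2639·cos120.0°, 0.2639·sin120.0°, -0.0600) = (-0.1320, 0.2286, -0.0600)
arm 3 at φ=240.0°: e+L cos θ3 = 0.1911;  centre 3 = (-0.0955, -0.1655, -0.1159)
|centre ₂|²−|centre ₁|² = -0.0028;  |centre ₃|²−|centre ₁|² = -0.0261
linear system: -0.8094x+0.4571y = -0.0028−-0.0379z; -0.7366x+-0.3309y = -0.0261−-0.1497z
det = 0.6046;  x = 0.0213+-0.1340z,  y = 0.0316+-0.1543z
sphere 1 gives Az²+Bz+C=0 with A=1.0417, B=0.1397, C=-0.1841;  B²−4AC=0.7866;  roots -0.4928, 0.3586;  negative root z = -0.4928
x = 0.0873, y = 0.1076

(0.0873, 0.1076, -0.4928)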